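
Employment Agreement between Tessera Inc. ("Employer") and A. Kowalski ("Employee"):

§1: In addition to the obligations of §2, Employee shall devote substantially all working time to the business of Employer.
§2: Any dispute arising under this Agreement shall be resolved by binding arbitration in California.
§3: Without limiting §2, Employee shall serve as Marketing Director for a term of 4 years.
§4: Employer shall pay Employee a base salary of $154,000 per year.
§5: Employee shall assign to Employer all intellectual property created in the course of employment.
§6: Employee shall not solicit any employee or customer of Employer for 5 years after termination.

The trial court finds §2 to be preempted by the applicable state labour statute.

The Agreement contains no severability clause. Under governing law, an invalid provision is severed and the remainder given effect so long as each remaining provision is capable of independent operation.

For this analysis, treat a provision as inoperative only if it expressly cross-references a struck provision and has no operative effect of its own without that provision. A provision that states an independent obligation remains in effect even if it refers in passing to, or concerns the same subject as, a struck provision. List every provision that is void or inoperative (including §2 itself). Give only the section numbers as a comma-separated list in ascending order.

§2 is struck. §3 mentions §2 but its own obligation stands independently of §2, so §3 is not affected. Although §1 refers to §2, its operative terms do not depend on §2, so it remains in effect. Nothing else in the Agreement is defined by reference to §2. With no severability clause, the stated default rule severs what cannot stand and enforces each remaining provision that can operate on its own. §1, §3, §4, §5, and §6 remain in effect.

2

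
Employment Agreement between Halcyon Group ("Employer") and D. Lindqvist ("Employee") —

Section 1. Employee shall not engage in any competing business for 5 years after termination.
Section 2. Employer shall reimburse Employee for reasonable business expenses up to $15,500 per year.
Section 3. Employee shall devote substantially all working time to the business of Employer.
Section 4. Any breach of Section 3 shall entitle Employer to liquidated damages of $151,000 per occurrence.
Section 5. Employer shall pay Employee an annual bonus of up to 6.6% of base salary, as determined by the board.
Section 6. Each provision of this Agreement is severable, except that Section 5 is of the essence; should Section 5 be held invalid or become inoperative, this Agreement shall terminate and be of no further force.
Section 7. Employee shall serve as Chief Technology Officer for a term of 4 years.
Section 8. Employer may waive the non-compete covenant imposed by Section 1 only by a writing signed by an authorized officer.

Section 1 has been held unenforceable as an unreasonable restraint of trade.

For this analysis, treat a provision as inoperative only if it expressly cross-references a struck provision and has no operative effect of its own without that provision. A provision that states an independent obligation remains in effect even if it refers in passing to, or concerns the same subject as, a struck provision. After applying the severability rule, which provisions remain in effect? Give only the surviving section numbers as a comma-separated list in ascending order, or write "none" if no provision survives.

2, 3, 4, 5, 6, 7

Section 1 is struck. Section 8 has no operative effect of its own apart from Section 1 and is therefore inoperative. Section 6 makes Section 5 an essential term, but Section 5 is unaffected, so the severability proviso in Section 6 preserves the remaining provisions. Section 2, Section 3, Section 4, Section 5, Section 6, and Section 7 remain in effect.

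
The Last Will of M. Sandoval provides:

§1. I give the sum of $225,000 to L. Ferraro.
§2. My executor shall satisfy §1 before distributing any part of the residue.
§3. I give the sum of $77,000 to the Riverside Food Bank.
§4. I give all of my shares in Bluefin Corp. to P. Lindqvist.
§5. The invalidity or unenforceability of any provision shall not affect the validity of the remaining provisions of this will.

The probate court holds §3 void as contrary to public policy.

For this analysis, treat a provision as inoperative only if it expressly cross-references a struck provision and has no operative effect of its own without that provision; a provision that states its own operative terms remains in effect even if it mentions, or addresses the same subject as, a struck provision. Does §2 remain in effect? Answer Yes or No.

Yes

§3 is struck. No other provision's operative terms depend on §3. §5 is a severability clause and preserves every provision that can still be given independent effect. The provisions still in force are §1, §2, §4, and §5. §2 is among the surviving provisions, so the answer is yes.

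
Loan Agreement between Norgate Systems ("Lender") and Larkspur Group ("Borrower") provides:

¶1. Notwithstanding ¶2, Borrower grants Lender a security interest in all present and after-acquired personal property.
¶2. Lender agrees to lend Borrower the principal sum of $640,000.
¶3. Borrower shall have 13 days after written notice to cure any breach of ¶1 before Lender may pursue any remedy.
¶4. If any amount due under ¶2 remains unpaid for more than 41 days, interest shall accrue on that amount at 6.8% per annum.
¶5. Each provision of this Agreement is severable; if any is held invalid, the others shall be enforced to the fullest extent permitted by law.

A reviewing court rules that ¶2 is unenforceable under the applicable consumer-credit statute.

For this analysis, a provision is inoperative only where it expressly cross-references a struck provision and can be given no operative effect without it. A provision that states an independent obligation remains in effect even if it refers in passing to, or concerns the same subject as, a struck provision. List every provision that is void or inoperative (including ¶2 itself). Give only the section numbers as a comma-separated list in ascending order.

2, 4

¶2 is struck. ¶4 does nothing except set the default interest on the principal amount by reference to ¶2; with ¶2 gone it has no independent effect and is inoperative. Although ¶1 refers to ¶2, its operative terms do not depend on ¶2, so it remains in effect. ¶5 is a severability clause and preserves every provision that can still be given independent effect. ¶1, ¶3, and ¶5 remain in effect.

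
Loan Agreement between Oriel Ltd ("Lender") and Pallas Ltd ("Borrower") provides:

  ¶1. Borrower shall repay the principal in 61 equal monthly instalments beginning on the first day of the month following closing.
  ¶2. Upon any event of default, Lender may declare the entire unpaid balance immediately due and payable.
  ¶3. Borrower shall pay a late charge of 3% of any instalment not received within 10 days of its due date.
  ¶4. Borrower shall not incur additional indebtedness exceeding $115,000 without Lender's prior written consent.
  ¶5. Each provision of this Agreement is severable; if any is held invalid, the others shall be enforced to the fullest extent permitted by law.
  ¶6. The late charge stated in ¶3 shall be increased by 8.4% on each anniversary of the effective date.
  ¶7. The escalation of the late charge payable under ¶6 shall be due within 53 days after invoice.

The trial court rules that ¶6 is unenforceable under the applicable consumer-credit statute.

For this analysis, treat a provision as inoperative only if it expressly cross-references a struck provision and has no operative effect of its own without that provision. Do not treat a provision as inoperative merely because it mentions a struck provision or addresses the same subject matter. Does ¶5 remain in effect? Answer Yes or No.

¶6 is struck. The whole of ¶7 is the payment deadline for the escalation of the late charge, defined by reference to ¶6, so ¶7 cannot stand once ¶6 is removed. ¶5 is a severability clause and preserves every provision that can still be given independent effect. That leaves ¶1, ¶2, ¶3, ¶4, and ¶5 in effect. ¶5 is among the surviving provisions, so the answer is yes.

Yes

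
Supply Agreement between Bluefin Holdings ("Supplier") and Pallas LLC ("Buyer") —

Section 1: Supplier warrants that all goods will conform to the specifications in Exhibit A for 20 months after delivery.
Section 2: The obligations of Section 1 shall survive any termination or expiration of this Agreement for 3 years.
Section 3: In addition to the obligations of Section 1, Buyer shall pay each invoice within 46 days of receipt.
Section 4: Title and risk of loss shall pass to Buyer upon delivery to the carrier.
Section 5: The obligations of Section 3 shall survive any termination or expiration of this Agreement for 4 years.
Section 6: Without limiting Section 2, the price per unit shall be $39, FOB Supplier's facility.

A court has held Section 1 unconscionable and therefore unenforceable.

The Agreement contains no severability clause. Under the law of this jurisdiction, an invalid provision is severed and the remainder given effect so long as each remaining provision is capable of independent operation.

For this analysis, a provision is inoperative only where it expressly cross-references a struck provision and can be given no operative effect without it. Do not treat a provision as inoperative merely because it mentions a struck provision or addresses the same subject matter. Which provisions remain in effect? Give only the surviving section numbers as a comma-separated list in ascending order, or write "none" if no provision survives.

Section 1 is struck. Section 2 operates only by reference to Section 1, so it falls with Section 1. Although Section 3 refers to Section 1, its operative terms do not depend on Section 1, so it remains in effect. Section 6 mentions Section 2 but its own obligation stands independently of Section 2, so Section 6 is not affected. With no severability clause, the stated default rule severs what cannot stand and enforces each remaining provision that can operate on its own. The provisions still in force are Section 3, Section 4, Section 5, and Section 6.

3, 4, 5, 6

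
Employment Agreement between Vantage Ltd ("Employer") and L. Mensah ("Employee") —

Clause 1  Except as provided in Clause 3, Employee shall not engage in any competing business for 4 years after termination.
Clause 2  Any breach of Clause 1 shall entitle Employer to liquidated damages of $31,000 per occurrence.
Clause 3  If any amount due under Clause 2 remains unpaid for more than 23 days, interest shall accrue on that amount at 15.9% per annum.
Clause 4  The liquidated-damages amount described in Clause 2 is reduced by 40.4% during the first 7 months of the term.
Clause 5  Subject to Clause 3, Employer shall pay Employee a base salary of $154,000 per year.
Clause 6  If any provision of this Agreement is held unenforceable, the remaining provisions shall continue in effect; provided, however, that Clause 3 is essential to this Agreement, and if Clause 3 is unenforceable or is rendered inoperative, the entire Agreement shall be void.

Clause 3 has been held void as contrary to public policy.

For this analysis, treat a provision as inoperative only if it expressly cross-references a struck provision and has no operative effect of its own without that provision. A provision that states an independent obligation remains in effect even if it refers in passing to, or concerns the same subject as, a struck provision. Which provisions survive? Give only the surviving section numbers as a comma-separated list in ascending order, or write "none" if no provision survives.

Clause 3 is struck. Nothing else in the Agreement is defined by reference to Clause 3. Clause 6 makes Clause 3 an essential term, and Clause 3 is the provision held invalid; under Clause 6, the entire Agreement is therefore void. No provision of the Agreement survives.

none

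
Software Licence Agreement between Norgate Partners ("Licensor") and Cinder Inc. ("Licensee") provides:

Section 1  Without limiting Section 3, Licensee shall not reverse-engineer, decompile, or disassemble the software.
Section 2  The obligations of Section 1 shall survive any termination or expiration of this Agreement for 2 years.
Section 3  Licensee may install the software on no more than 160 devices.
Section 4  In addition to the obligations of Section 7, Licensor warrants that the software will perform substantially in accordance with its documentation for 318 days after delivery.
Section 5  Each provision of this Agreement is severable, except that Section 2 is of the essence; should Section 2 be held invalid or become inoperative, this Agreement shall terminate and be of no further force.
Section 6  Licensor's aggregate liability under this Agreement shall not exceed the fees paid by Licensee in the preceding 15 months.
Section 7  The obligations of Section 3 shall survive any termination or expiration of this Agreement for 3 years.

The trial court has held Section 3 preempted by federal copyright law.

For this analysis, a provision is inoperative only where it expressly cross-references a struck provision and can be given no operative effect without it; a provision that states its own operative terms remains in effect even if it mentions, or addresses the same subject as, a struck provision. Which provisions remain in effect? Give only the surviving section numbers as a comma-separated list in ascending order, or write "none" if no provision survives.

1, 2, 4, 5, 6

Section 3 is struck. Section 7 merely fixes the survival period for Section 3; with Section 3 gone it has nothing to operate on and falls away. Although Section 4 refers to Section 7, its operative terms do not depend on Section 7, so it remains in effect. Section 1 mentions Section 3 but its own obligation stands independently of Section 3, so Section 1 is not affected. Section 5 makes Section 2 an essential term, but Section 2 is unaffected, so the severability proviso in Section 5 preserves the remaining provisions. That leaves Section 1, Section 2, Section 4, Section 5, and Section 6 in effect.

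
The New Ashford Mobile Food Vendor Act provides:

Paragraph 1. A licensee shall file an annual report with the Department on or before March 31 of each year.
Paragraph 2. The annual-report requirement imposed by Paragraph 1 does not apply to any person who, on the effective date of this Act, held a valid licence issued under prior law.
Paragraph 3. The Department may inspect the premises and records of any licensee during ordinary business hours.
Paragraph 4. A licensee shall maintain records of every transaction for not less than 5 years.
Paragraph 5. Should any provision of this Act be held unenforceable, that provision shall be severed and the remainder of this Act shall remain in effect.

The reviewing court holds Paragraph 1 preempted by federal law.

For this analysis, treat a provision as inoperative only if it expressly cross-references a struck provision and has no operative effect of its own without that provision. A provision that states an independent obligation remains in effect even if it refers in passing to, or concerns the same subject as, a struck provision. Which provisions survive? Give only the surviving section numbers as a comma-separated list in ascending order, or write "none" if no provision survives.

Paragraph 1 is struck. Paragraph 2 merely fixes the grandfather exemption from Paragraph 1; with Paragraph 1 gone it has nothing to operate on and falls away. Under the severability clause in Paragraph 5, the remaining provisions continue in force. That leaves Paragraph 3, Paragraph 4, and Paragraph 5 in effect.

3, 4, 5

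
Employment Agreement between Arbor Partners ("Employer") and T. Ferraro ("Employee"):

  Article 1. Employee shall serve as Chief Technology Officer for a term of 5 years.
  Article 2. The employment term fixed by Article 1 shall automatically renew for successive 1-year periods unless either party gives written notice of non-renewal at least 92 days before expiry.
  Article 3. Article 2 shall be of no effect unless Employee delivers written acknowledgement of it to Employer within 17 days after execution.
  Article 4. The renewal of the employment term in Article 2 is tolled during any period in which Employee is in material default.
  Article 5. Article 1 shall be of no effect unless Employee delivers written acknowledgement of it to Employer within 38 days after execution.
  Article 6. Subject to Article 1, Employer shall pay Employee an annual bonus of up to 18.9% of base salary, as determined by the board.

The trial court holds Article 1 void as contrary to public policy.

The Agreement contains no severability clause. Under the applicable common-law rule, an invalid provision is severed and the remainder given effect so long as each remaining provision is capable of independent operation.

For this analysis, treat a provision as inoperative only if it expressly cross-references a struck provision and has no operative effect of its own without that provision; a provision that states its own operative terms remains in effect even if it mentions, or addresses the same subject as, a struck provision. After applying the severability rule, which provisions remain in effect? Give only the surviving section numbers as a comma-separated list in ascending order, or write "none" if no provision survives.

6

Article 1 is struck. Article 2 does nothing except set the renewal of the employment term by reference to Article 1; with Article 1 gone it has no independent effect and is inoperative. The only function of Article 5 is the acknowledgement condition for Article 1, so it cannot stand once Article 1 is removed. The only function of Article 3 is the acknowledgement condition for Article 2, so it cannot stand once Article 2 is removed. Article 4 operates only by reference to Article 2, so it falls with Article 2. Article 6 mentions Article 1 but its own obligation stands independently of Article 1, so Article 6 is not affected. Under the stated default rule, only provisions that cannot operate independently fall away; the rest are enforced. Only Article 6 remains in effect.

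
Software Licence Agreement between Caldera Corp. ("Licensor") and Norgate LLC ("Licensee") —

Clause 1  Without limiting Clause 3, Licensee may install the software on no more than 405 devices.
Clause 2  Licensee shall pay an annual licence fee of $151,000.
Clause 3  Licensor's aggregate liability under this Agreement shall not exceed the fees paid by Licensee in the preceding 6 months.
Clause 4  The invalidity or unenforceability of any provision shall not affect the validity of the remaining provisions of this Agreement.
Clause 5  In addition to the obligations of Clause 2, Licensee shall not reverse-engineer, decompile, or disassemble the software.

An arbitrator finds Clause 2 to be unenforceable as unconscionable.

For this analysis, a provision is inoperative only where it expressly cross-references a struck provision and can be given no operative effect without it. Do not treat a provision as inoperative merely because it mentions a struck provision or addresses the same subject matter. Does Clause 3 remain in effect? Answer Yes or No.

Yes

Clause 2 is struck. Although Clause 5 refers to Clause 2, its operative terms do not depend on Clause 2, so it remains in effect. Nothing else in the Agreement is defined by reference to Clause 2. Under the severability clause in Clause 4, the remaining provisions continue in force. The provisions still in force are Clause 1, Clause 3, Clause 4, and Clause 5. Clause 3 is among the surviving provisions, so the answer is yes.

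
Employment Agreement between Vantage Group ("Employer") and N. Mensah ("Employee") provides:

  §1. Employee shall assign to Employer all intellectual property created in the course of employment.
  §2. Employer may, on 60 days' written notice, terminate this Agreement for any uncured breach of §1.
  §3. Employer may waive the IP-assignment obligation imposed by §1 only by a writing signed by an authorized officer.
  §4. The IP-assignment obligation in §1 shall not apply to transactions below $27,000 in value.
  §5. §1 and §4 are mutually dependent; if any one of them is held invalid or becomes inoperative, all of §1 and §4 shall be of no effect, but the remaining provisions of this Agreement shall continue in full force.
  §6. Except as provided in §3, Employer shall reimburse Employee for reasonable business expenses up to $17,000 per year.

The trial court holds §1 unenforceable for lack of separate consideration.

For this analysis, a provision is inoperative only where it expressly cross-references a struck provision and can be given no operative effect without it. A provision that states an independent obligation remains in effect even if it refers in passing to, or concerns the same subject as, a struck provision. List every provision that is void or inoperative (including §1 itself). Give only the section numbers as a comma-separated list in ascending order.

§1 is struck. §2 merely fixes the termination right for breach of §1; with §1 gone it has nothing to operate on and falls away. The only function of §3 is the waiver condition for §1, so it cannot stand once §1 is removed. §4 does nothing except set the carve-out from the IP-assignment obligation by reference to §1; with §1 gone it has no independent effect and is inoperative. §6 mentions §3 but its own obligation stands independently of §3, so §6 is not affected. §5 declares §1 and §4 mutually dependent; since one of them has fallen, all of them are of no effect. The remainder continues in force under §5. The provisions still in force are §5 and §6.

1, 2, 3, 4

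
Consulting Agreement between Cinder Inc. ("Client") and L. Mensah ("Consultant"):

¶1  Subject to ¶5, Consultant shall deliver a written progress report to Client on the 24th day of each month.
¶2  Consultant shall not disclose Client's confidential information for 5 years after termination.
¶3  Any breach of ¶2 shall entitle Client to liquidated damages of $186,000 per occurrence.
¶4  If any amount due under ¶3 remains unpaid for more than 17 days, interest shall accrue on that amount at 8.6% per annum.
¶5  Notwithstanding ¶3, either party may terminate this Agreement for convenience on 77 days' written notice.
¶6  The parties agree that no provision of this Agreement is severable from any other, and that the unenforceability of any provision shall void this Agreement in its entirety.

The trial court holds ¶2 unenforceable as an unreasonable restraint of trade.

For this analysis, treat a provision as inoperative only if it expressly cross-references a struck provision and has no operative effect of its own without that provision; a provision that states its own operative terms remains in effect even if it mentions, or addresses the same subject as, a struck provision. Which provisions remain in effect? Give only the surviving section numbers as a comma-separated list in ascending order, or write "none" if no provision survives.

none

¶2 is struck. ¶3 has no operative effect of its own apart from ¶2 and is therefore inoperative. ¶4 has no operative effect of its own apart from ¶3 and is therefore inoperative. ¶6 provides that the Agreement is not severable, so the invalidity of any one provision voids the entire Agreement. No provision of the Agreement survives.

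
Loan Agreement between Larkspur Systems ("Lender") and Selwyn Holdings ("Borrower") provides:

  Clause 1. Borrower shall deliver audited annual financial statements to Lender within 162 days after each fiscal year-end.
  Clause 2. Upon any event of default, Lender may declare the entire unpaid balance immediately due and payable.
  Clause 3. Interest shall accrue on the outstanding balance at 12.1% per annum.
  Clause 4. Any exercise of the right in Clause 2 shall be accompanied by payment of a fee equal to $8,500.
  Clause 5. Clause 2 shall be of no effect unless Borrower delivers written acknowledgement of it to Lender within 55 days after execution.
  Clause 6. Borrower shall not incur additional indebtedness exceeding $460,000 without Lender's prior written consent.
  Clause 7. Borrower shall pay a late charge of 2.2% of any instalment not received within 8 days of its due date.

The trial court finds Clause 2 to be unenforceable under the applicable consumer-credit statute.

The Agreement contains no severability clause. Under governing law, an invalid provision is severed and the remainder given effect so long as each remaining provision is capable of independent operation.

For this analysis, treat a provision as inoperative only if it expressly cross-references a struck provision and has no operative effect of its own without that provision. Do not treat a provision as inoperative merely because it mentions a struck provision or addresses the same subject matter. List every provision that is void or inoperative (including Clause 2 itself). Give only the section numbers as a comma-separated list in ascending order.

Clause 2 is struck. Clause 4 merely fixes the exercise fee for Clause 2; with Clause 2 gone it has nothing to operate on and falls away. Clause 5 operates only by reference to Clause 2, so it falls with Clause 2. With no severability clause, the stated default rule severs what cannot stand and enforces each remaining provision that can operate on its own. The provisions still in force are Clause 1, Clause 3, Clause 6, and Clause 7.

2, 4, 5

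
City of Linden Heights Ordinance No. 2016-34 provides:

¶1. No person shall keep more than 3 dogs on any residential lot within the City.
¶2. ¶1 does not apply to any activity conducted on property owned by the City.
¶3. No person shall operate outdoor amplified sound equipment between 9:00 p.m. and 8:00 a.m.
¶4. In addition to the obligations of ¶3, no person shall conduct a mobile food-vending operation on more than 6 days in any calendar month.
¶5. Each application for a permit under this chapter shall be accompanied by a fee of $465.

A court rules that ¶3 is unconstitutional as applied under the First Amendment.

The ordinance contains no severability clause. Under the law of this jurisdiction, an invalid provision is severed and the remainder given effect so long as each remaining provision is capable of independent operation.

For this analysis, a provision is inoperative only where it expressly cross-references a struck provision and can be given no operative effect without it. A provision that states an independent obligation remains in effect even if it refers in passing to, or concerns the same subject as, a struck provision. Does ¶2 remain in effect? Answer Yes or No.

¶3 is struck. ¶4 mentions ¶3 but its own obligation stands independently of ¶3, so ¶4 is not affected. No other provision's operative terms depend on ¶3. Under the stated default rule, only provisions that cannot operate independently fall away; the rest are enforced. The provisions still in force are ¶1, ¶2, ¶4, and ¶5. ¶2 is among the surviving provisions, so the answer is yes.

Yes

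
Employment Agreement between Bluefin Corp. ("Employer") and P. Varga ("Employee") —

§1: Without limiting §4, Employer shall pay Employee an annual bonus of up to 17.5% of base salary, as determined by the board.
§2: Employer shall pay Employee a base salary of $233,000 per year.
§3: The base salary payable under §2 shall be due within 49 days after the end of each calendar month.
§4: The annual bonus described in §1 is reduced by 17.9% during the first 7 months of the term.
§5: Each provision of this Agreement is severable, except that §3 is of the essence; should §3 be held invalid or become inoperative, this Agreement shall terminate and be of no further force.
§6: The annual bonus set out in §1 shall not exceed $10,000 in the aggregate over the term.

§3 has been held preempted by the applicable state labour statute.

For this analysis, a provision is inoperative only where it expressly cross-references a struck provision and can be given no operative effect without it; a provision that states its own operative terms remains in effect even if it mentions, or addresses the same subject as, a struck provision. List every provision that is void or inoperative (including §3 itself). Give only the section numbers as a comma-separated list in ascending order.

1, 2, 3, 4, 5, 6

§3 is struck. No other provision's operative terms depend on §3. §5 makes §3 an essential term, and §3 is the provision held invalid; under §5, the entire Agreement is therefore void. No provision of the Agreement survives.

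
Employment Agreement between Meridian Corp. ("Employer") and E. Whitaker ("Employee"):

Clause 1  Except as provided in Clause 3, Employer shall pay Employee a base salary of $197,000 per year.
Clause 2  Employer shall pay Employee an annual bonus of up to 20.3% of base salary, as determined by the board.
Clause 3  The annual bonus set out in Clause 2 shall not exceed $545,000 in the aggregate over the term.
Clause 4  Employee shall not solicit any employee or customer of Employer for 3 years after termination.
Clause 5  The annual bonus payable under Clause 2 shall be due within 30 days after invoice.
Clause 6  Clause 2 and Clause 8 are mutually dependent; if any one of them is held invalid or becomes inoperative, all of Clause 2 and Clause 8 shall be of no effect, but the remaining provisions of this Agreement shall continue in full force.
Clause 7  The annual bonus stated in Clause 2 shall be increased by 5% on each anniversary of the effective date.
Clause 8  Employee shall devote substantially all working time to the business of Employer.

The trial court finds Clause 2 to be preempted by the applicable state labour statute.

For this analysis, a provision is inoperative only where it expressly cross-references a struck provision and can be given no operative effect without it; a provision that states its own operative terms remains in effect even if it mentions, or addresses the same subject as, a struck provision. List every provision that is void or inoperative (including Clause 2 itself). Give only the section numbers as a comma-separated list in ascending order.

Clause 2 is struck. The whole of Clause 3 is the aggregate cap on the annual bonus, defined by reference to Clause 2, so Clause 3 cannot stand once Clause 2 is removed. The whole of Clause 5 is the payment deadline for the annual bonus, defined by reference to Clause 2, so Clause 5 cannot stand once Clause 2 is removed. The whole of Clause 7 is the escalation of the annual bonus, defined by reference to Clause 2, so Clause 7 cannot stand once Clause 2 is removed. Clause 1 mentions Clause 3 but its own obligation stands independently of Clause 3, so Clause 1 is not affected. Clause 6 declares Clause 2 and Clause 8 mutually dependent; since one of them has fallen, all of them are of no effect. That brings down Clause 8 as well. The remainder continues in force under Clause 6. The provisions still in force are Clause 1, Clause 4, and Clause 6.

2, 3, 5, 7, 8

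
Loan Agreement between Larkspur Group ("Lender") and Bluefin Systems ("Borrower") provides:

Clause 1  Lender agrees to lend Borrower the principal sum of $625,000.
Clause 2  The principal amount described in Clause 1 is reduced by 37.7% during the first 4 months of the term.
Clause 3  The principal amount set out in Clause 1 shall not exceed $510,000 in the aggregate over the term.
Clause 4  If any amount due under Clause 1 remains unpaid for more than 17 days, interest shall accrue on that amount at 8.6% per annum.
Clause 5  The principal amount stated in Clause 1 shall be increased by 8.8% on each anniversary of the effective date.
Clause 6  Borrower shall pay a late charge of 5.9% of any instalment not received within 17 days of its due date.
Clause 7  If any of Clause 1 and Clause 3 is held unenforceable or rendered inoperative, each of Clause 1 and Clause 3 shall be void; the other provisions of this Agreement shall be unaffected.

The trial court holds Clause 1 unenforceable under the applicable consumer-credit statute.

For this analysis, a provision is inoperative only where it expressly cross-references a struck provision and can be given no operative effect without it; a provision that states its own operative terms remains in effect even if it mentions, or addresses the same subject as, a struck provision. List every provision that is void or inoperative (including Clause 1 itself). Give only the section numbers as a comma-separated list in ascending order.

Clause 1 is struck. Clause 2 has no operative effect of its own apart from Clause 1 and is therefore inoperative. Clause 3 does nothing except set the aggregate cap on the principal amount by reference to Clause 1; with Clause 1 gone it has no independent effect and is inoperative. The whole of Clause 4 is the default interest on the principal amount, defined by reference to Clause 1, so Clause 4 cannot stand once Clause 1 is removed. The whole of Clause 5 is the escalation of the principal amount, defined by reference to Clause 1, so Clause 5 cannot stand once Clause 1 is removed. Clause 7 declares Clause 1 and Clause 3 mutually dependent; since one of them has fallen, all of them are of no effect. The remainder continues in force under Clause 7. Clause 6 and Clause 7 remain in effect.

1, 2, 3, 4, 5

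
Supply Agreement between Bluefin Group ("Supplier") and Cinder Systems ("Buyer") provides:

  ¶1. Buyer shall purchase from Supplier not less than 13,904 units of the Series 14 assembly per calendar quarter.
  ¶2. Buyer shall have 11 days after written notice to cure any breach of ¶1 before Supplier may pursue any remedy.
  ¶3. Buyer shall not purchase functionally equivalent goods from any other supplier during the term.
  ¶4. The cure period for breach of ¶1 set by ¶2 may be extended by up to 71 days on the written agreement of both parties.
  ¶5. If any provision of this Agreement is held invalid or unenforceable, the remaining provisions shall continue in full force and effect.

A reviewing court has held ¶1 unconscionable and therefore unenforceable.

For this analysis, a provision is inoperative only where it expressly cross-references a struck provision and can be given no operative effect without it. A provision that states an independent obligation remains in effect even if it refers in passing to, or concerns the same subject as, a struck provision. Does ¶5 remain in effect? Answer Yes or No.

¶1 is struck. ¶2 has no operative effect of its own apart from ¶1 and is therefore inoperative. ¶4 operates only by reference to ¶2, so it falls with ¶2. Under the severability clause in ¶5, the remaining provisions continue in force. ¶3 and ¶5 remain in effect. ¶5 is among the surviving provisions, so the answer is yes.

Yes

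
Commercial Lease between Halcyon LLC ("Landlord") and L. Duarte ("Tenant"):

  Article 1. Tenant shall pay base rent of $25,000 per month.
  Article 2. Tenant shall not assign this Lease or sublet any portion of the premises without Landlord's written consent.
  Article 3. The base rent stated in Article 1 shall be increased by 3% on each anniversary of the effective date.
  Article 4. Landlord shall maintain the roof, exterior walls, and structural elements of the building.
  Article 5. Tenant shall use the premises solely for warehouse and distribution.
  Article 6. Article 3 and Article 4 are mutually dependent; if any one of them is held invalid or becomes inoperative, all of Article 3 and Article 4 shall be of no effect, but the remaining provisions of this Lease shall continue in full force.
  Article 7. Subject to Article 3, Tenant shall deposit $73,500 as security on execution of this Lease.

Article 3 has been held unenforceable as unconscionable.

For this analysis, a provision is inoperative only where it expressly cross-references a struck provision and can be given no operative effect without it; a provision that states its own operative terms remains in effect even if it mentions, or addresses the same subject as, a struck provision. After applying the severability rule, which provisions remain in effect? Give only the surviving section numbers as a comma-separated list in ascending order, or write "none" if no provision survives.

1, 2, 5, 6, 7

Article 3 is struck. Although Article 7 refers to Article 3, its operative terms do not depend on Article 3, so it remains in effect. No other provision's operative terms depend on Article 3. Article 6 declares Article 3 and Article 4 mutually dependent; since one of them has fallen, all of them are of no effect. That brings down Article 4 as well. The remainder continues in force under Article 6. The provisions still in force are Article 1, Article 2, Article 5, Article 6, and Article 7.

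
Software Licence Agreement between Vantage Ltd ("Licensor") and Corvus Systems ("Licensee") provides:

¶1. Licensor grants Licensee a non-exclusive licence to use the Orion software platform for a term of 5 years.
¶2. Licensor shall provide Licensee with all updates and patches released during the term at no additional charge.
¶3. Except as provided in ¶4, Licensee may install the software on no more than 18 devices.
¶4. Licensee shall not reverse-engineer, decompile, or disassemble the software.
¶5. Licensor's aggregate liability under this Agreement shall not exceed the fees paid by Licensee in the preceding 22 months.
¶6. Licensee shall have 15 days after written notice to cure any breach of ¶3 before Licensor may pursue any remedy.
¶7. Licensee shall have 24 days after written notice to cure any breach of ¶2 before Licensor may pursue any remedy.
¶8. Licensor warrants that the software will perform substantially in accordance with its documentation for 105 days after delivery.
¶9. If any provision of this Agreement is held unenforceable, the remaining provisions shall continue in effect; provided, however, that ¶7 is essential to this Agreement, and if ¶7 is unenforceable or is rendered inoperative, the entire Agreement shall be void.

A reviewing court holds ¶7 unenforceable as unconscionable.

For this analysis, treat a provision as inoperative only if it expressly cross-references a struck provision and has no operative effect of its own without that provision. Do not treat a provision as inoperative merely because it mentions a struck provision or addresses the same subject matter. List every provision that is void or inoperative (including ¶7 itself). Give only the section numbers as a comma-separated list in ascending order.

1, 2, 3, 4, 5, 6, 7, 8, 9

¶7 is struck. No other provision's operative terms depend on ¶7. ¶9 makes ¶7 an essential term, and ¶7 is the provision held invalid; under ¶9, the entire Agreement is therefore void. No provision of the Agreement survives.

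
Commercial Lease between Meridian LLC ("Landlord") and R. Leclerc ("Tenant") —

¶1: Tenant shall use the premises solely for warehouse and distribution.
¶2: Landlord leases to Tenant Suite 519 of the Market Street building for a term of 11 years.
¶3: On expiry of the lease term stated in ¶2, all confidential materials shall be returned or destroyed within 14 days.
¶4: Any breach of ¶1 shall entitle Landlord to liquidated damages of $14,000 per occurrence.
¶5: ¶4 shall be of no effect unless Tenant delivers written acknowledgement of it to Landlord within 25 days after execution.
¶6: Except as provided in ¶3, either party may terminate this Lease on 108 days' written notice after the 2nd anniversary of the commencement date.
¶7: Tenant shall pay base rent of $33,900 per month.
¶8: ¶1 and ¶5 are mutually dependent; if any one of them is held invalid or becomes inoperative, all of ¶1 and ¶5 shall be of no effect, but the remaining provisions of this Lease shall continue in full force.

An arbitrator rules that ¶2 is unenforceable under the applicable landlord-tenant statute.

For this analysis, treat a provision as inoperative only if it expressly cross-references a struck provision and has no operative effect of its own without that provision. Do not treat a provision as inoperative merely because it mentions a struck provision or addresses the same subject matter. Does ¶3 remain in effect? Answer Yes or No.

No

¶2 is struck. ¶3 operates only by reference to ¶2, so it falls with ¶2. Although ¶6 refers to ¶3, its operative terms do not depend on ¶3, so it remains in effect. ¶8 ties ¶1 and ¶5 together, but none of those is affected here; the remaining provisions continue in force under ¶8. The provisions still in force are ¶1, ¶4, ¶5, ¶6, ¶7, and ¶8. ¶3 is among the inoperative provisions, so the answer is no.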